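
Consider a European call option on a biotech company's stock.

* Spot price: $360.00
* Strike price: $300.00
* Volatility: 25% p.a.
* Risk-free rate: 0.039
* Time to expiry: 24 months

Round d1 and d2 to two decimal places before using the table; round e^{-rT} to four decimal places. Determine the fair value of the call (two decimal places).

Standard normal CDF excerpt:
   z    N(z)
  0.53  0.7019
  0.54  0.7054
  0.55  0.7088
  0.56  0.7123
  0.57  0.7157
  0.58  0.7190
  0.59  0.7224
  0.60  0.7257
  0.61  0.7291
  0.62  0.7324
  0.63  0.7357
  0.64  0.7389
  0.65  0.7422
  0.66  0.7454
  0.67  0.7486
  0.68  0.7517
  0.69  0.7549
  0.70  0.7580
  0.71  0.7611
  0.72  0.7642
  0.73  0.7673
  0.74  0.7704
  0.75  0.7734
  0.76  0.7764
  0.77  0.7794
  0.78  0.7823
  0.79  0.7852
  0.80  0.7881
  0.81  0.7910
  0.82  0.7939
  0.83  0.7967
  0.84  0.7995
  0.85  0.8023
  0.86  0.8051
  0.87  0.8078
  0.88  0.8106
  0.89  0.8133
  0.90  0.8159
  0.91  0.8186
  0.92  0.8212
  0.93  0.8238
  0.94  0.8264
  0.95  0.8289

T = 2;  σ√T = 0.3536
d₁ = [ln(360/300) + (0.039 + 0.25²/2)·2] / 0.3536 = [0.1823 + 0.1405] / 0.3536 = 0.9131 ⇒ 0.91
d₂ = d₁ − σ√T = 0.9131 − 0.3536 = 0.5595 ⇒ 0.56
e^(−rT) = e^(−0.039·2) = 0.9250
N(d₁) = N(0.91) = 0.8186;  N(d₂) = N(0.56) = 0.7123
C = 360·0.8186 − 300·0.9250·0.7123 = 294.6960 − 197.6633 = 97.0328

$97.03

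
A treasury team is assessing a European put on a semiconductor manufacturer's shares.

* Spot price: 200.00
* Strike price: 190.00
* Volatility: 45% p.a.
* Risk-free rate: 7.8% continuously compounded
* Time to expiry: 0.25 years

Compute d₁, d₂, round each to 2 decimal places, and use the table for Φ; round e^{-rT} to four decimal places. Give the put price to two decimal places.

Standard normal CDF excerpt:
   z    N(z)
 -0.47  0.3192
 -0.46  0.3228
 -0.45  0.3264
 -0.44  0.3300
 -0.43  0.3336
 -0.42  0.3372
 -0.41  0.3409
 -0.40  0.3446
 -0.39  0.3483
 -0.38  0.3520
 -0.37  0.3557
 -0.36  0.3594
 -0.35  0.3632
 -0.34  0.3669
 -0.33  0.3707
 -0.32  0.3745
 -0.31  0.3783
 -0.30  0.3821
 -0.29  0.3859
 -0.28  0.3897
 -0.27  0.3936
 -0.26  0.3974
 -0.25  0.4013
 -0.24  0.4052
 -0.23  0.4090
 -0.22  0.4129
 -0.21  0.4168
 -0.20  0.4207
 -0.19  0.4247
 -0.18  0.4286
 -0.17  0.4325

11.67

σ√T = 0.45 × 0.5000 = 0.2250
ln(S/K) + (r + σ²/2)T = ln(200/190) + (0.078 + 0.45²/2)·0.25 = 0.0513 + 0.0448 = 0.0961
d₁ = 0.0961 / 0.2250 = 0.4271 ≈ 0.43
d₂ = d₁ − σ√T = 0.4271 − 0.2250 = 0.2021 ≈ 0.20
exp(−rT) = exp(−0.078·0.25) = 0.9807
N(−d₂) = N(-0.20) = 0.4207;  N(−d₁) = N(-0.43) = 0.3336
P = 190·0.9807·0.4207 − 200·0.3336 = 78.3903 − 66.7200 = 11.6703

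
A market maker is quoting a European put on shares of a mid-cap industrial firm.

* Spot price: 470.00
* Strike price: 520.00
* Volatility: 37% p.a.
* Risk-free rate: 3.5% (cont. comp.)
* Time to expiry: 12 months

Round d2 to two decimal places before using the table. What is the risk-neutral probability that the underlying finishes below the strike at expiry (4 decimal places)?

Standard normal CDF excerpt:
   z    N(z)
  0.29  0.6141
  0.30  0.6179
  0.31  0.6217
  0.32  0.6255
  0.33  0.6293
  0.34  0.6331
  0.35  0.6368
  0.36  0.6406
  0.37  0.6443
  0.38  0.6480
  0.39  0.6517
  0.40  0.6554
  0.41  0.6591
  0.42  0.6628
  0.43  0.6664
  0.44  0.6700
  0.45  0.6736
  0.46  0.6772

0.6406

σ√T = 0.37 × 1.0000 = 0.3700
d₁ = [ln(470/520) + (0.035 + 0.37²/2)·1] / 0.3700 = [-0.1011 + 0.1035] / 0.3700 = 0.0064 ≈ 0.01
d₂ = d₁ − σ√T = 0.0064 − 0.3700 = -0.3636 ≈ -0.36
Risk-neutral Pr[S_T < K] = N(−d₂) = N(0.36) = 0.6406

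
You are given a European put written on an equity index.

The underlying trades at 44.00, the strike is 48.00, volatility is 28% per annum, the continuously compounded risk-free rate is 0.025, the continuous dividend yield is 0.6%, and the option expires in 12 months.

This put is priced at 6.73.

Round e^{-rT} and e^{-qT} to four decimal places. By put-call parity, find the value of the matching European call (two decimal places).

3.65

e^(−qT) = e^(−0.006·1) = 0.9940;  e^(−rT) = e^(−0.025·1) = 0.9753
Put-call parity: C − P = S·e^(−qT) − K·e^(−rT) = 44·0.9940 − 48·0.9753 = 43.7360 − 46.8144 = -3.0784
C = P + (C − P) = 6.73 + (-3.0784) = 3.6516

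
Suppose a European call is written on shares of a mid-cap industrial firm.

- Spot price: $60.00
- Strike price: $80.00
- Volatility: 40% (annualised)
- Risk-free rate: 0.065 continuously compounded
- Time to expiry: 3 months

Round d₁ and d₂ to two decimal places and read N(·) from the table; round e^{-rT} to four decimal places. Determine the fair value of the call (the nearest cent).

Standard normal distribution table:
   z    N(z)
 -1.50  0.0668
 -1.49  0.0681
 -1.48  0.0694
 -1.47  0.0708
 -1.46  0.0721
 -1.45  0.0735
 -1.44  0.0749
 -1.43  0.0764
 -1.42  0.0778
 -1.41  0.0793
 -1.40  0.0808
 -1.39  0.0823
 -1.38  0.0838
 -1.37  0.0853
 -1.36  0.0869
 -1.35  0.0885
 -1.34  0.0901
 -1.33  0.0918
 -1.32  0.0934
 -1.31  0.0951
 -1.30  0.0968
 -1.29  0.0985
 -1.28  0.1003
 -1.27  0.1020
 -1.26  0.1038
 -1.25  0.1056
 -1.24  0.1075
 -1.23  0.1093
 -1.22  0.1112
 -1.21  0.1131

$0.55

σ√T = 0.4 × 0.5000 = 0.2000
ln(S/K) + (r + σ²/2)T = ln(60/80) + (0.065 + 0.4²/2)·0.25 = -0.2877 + 0.0363 = -0.2514
d₁ = -0.2514 / 0.2000 = -1.2572 ≈ -1.26
d₂ = d₁ − σ√T = -1.2572 − 0.2000 = -1.4572 ≈ -1.46
exp(−rT) = exp(−0.065·0.25) = 0.9839
C = 60·N(-1.26) − 80·0.9839·N(-1.46) = 60·0.1038 − 80·0.9839·0.0721 = 6.2280 − 5.6751 = 0.5529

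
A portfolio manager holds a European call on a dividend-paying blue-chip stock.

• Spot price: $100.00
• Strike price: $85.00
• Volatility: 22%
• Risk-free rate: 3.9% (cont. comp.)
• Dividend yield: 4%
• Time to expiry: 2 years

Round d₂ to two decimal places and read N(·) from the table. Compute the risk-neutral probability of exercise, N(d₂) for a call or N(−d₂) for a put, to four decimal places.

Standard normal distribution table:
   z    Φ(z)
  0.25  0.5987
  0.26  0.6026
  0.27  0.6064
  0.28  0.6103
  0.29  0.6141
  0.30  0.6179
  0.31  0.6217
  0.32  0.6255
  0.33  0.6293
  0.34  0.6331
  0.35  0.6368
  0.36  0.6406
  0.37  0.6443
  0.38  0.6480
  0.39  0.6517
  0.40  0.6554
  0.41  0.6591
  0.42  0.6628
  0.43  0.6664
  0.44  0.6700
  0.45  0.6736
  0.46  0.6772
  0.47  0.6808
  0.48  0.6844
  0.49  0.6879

0.6406

σ√T = 0.22·√2 = 0.3111
d₁ = [ln(100/85) + (0.039 − 0.04 + ½·0.22²)·2] / (σ√T) = (0.1625 + 0.0464) / 0.3111 = 0.6715 ≈ 0.67
d₂ = 0.6715 − 0.3111 = 0.3604 ≈ 0.36
Risk-neutral Pr[S_T > K] = N(d₂) = N(0.36) = 0.6406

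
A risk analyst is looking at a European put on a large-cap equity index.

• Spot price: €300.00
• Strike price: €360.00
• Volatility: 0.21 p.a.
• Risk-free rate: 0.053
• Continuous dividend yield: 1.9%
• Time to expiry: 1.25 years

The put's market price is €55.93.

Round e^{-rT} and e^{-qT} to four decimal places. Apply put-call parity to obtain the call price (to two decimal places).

exp(−qT) = exp(−0.019·1.25) = 0.9765;  exp(−rT) = exp(−0.053·1.25) = 0.9359
Put-call parity: C − P = S·e^(−qT) − K·e^(−rT) = 300·0.9765 − 360·0.9359 = 292.9500 − 336.9240 = -43.9740
C = P + (C − P) = 55.93 + (-43.9740) = 11.9560

€11.96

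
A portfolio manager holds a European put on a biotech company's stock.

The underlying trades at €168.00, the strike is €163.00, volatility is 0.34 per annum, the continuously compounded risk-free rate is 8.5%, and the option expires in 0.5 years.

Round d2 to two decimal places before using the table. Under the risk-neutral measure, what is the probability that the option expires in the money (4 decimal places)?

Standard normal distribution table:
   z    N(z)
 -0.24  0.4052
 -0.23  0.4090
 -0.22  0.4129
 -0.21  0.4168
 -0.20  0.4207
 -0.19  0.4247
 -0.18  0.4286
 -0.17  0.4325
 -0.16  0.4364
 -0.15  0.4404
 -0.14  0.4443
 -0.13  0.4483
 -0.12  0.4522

σ√T = 0.34·√0.5 = 0.2404
ln(S/K) + (r + σ²/2)T = ln(168/163) + (0.085 + 0.34²/2)·0.5 = 0.0302 + 0.0714 = 0.1016
d₁ = 0.1016 / 0.2404 = 0.4227 which rounds to 0.42
d₂ = d₁ − σ√T = 0.4227 − 0.2404 = 0.1822 which rounds to 0.18
Pr(exercise) under Q = N(−d₂) = N(-0.18) = 0.4286

0.4286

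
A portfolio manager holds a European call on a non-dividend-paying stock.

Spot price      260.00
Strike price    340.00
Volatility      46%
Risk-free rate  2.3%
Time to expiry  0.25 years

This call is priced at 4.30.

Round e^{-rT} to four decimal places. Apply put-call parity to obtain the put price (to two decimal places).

82.36

e^(−rT) = e^(−0.023·0.25) = 0.9943
Put-call parity: C − P = S − K·e^(−rT) = 260 − 340·0.9943 = 260 − 338.0620 = -78.0620
P = C − (C − P) = 4.30 − (-78.0620) = 82.3620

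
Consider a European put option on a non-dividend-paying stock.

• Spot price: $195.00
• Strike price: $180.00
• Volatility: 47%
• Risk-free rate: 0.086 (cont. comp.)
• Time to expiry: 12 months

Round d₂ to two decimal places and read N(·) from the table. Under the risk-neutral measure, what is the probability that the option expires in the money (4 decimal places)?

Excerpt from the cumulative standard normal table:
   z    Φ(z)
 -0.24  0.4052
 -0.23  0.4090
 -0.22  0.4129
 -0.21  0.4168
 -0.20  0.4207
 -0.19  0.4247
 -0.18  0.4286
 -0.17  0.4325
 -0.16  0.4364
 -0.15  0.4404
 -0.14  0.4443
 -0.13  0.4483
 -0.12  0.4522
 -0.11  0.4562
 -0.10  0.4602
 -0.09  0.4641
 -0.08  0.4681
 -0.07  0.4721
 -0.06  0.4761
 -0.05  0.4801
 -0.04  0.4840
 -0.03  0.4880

0.4522

T = 1;  σ√T = 0.4700
d₁ = [ln(195/180) + (0.086 + 0.47²/2)·1] / 0.4700 = [0.0800 + 0.1964] / 0.4700 = 0.5883 ≈ 0.59
d₂ = d₁ − σ√T = 0.5883 − 0.4700 = 0.1183 ≈ 0.12
Pr(exercise) under Q = N(−d₂) = N(-0.12) = 0.4522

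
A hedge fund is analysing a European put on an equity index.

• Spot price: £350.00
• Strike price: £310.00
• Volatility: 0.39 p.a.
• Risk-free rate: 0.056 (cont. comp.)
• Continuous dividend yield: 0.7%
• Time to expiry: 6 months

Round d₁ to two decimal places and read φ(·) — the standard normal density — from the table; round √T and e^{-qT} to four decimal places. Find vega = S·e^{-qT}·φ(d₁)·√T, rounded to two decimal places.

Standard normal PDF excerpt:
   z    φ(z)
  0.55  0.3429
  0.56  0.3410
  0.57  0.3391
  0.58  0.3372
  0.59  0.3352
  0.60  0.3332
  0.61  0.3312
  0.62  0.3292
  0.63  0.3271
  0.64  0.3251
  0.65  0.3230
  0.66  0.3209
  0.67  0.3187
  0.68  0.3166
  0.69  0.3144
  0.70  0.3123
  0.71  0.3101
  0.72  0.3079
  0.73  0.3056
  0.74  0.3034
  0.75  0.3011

78.60

σ√T = 0.39 × 0.7071 = 0.2758
d₁ = [ln(350/310) + (0.056 − 0.007 + 0.39²/2)·0.5] / 0.2758 = [0.1214 + 0.0625] / 0.2758 = 0.6668 ≈ 0.67
√T = √0.5 = 0.7071
φ(d₁) = φ(0.67) = 0.3187
exp(−qT) = exp(−0.007·0.5) = 0.9965
vega = S·exp(−qT)·φ(d₁)·√T = 350·0.9965·0.3187·0.7071 = 78.5974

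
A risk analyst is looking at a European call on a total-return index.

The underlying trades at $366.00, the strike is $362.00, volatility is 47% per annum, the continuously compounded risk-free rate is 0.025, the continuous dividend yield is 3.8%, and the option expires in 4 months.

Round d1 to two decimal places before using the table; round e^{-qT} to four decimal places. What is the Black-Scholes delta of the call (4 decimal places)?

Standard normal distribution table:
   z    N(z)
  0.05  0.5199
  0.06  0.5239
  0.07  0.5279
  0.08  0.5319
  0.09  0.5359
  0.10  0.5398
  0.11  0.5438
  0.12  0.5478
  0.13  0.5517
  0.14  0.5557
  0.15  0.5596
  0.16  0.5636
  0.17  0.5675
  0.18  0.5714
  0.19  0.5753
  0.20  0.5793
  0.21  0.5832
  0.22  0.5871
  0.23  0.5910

0.5565

T = 0.3333;  σ√T = 0.2714
d₁ = [ln(366/362) + (0.025 − 0.038 + 0.47²/2)·0.3333] / 0.2714 = [0.0110 + 0.0325] / 0.2714 = 0.1602 ≈ 0.16
N(d₁) = N(0.16) = 0.5636
Δ_call = exp(−qT)·N(d₁) = 0.9874·0.5636 = 0.5565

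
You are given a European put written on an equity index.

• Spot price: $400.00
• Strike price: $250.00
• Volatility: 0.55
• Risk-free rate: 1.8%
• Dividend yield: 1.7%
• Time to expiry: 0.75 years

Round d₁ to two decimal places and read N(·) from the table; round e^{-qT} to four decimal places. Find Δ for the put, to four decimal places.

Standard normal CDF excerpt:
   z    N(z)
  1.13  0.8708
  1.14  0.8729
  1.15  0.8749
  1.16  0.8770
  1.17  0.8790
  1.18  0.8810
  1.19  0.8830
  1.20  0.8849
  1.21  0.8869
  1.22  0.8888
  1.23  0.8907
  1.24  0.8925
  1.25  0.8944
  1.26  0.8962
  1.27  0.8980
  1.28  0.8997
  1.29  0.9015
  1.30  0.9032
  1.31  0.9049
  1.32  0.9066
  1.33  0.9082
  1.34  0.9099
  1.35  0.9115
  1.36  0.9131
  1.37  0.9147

σ√T = 0.55 × 0.8660 = 0.4763
d₁ = [ln(400/250) + (0.018 − 0.017 + 0.55²/2)·0.75] / 0.4763 = [0.4700 + 0.1142] / 0.4763 = 1.2265 ≈ 1.23
N(d₁) = N(1.23) = 0.8907
Δ_put = exp(−qT)·(N(d₁) − 1) = 0.9873·(0.8907 − 1) = -0.1079

-0.1079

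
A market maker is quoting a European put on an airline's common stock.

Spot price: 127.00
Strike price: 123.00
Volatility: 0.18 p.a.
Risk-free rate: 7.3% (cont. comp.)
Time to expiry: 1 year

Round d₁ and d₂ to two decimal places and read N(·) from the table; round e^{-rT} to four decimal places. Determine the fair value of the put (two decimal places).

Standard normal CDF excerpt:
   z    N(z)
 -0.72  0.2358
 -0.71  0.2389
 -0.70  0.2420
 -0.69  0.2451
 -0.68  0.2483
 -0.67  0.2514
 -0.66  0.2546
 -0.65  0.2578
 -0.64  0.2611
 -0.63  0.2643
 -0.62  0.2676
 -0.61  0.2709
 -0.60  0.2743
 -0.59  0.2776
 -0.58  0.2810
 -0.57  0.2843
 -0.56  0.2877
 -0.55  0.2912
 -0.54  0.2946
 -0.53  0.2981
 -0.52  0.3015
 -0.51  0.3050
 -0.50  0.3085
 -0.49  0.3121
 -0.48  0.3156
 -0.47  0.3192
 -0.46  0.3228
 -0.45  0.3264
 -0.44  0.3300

3.76

σ√T = 0.18 × 1.0000 = 0.1800
d₁ = [ln(127/123) + (0.073 + 0.18²/2)·1] / 0.1800 = [0.0320 + 0.0892] / 0.1800 = 0.6733 which rounds to 0.67
d₂ = d₁ − σ√T = 0.6733 − 0.1800 = 0.4933 which rounds to 0.49
exp(−rT) = exp(−0.073·1) = 0.9296
N(−d₂) = N(-0.49) = 0.3121;  N(−d₁) = N(-0.67) = 0.2514
P = 123·0.9296·0.3121 − 127·0.2514 = 35.6858 − 31.9278 = 3.7580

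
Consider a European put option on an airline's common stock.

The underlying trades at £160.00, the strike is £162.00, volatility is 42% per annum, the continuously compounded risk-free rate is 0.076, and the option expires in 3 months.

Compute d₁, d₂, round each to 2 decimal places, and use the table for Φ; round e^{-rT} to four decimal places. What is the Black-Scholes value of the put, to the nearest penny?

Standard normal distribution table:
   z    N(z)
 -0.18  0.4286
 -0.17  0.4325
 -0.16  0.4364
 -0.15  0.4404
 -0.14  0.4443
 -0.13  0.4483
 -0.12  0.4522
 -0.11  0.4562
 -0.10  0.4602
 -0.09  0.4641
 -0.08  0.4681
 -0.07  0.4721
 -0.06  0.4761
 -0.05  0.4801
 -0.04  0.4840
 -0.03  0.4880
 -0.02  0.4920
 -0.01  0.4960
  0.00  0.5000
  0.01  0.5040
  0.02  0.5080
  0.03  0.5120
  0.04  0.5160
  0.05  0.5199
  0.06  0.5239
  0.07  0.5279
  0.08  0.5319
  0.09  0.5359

σ√T = 0.42 × 0.5000 = 0.2100
d₁ = [ln(160/162) + (0.076 + ½·0.42²)·0.25] / (σ√T) = (-0.0124 + 0.0410) / 0.2100 = 0.1363 ≈ 0.14
d₂ = 0.1363 − 0.2100 = -0.0737 ≈ -0.07
exp(−rT) = exp(−0.076·0.25) = 0.9812
P = 162·0.9812·N(0.07) − 160·N(-0.14) = 162·0.9812·0.5279 − 160·0.4443 = 83.9120 − 71.0880 = 12.8240

£12.82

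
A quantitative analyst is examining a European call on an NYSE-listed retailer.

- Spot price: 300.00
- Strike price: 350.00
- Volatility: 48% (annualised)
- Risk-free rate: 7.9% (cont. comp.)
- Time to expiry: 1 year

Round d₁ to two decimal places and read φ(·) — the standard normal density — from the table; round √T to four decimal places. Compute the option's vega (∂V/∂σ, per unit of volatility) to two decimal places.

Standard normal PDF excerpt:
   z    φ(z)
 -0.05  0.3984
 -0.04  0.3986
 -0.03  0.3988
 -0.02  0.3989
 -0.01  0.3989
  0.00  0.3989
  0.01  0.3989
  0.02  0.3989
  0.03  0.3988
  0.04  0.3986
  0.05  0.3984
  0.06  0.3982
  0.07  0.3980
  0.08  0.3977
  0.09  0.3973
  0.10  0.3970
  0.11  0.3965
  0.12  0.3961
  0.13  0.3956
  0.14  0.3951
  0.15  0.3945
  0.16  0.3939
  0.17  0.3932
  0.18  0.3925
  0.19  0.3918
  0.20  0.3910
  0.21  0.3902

σ√T = 0.48·√1 = 0.4800
d₁ = [ln(300/350) + (0.079 + ½·0.48²)·1] / (σ√T) = (-0.1542 + 0.1942) / 0.4800 = 0.0834 → 0.08
√T = √1 = 1.0000
φ(d₁) = φ(0.08) = 0.3977
vega = S·φ(d₁)·√T = 300·0.3977·1.0000 = 119.3100

119.31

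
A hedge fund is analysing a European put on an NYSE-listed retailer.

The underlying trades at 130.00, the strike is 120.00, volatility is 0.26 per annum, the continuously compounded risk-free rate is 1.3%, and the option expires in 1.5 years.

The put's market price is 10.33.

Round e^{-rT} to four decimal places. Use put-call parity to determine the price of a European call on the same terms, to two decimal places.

22.65

e^(−rT) = e^(−0.013·1.5) = 0.9807
Put-call parity: C − P = S − K·e^(−rT) = 130 − 120·0.9807 = 130 − 117.6840 = 12.3160
C = P + (C − P) = 10.33 + (12.3160) = 22.6460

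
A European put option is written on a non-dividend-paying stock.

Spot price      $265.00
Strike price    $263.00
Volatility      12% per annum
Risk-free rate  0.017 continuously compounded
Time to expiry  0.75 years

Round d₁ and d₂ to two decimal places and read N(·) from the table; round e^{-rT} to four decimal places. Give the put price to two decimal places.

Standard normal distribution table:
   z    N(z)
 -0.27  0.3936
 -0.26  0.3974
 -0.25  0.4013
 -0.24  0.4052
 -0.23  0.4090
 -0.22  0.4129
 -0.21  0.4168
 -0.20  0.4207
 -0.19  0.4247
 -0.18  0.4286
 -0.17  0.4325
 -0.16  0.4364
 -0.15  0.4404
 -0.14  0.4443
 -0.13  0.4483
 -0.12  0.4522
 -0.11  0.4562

T = 0.75;  σ√T = 0.1039
d₁ = [ln(265/263) + (0.017 + 0.12²/2)·0.75] / 0.1039 = [0.0076 + 0.0181] / 0.1039 = 0.2475 ≈ 0.25
d₂ = d₁ − σ√T = 0.2475 − 0.1039 = 0.1436 ≈ 0.14
exp(−rT) = exp(−0.017·0.75) = 0.9873
N(−d₂) = N(-0.14) = 0.4443;  N(−d₁) = N(-0.25) = 0.4013
P = 263·0.9873·0.4443 − 265·0.4013 = 115.3669 − 106.3445 = 9.0224

$9.02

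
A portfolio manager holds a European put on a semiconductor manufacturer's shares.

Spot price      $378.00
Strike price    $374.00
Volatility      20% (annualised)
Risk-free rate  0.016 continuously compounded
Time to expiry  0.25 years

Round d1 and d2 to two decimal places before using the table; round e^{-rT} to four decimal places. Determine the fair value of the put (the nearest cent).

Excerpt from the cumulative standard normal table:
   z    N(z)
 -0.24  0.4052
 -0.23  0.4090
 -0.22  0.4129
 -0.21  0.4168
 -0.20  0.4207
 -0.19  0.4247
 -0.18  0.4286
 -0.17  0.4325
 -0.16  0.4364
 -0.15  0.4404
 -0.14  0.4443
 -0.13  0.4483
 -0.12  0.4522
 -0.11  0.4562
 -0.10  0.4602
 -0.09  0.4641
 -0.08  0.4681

$12.40

T = 0.25;  σ√T = 0.1000
d₁ = [ln(378/374) + (0.016 + 0.2²/2)·0.25] / 0.1000 = [0.0106 + 0.0090] / 0.1000 = 0.1964 ⇒ 0.20
d₂ = d₁ − σ√T = 0.1964 − 0.1000 = 0.0964 ⇒ 0.10
e^(−rT) = e^(−0.016·0.25) = 0.9960
N(−d₂) = N(-0.10) = 0.4602;  N(−d₁) = N(-0.20) = 0.4207
P = 374·0.9960·0.4602 − 378·0.4207 = 171.4263 − 159.0246 = 12.4017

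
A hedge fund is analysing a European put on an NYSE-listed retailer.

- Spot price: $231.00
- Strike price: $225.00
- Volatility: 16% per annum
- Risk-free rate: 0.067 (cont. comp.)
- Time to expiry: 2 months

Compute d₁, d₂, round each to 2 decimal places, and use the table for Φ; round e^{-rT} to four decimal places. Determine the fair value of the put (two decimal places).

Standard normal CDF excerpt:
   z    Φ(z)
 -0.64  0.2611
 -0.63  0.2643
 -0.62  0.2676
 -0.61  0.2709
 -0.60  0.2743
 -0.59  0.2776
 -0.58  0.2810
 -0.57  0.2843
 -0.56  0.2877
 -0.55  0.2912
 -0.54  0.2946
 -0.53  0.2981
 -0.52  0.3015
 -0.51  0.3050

T = 0.1667;  σ√T = 0.0653
d₁ = [ln(231/225) + (0.067 + ½·0.16²)·0.1667] / (σ√T) = (0.0263 + 0.0133) / 0.0653 = 0.6065 → 0.61
d₂ = 0.6065 − 0.0653 = 0.5412 → 0.54
e^(−rT) = e^(−0.067·0.1667) = 0.9889
N(−d₂) = N(-0.54) = 0.2946;  N(−d₁) = N(-0.61) = 0.2709
P = 225·0.9889·0.2946 − 231·0.2709 = 65.5492 − 62.5779 = 2.9713

$2.97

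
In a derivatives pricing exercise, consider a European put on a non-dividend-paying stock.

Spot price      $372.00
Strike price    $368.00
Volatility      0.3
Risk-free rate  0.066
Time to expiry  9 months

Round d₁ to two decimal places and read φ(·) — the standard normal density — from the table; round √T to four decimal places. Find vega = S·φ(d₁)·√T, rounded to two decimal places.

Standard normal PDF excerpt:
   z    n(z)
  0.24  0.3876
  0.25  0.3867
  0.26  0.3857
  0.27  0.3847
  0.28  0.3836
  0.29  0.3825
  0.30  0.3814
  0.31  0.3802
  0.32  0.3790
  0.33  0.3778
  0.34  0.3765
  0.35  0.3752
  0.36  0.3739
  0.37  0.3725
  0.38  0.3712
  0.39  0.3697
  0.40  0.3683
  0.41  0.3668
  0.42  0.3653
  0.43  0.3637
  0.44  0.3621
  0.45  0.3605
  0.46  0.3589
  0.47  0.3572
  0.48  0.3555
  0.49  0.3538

σ√T = 0.3·√0.75 = 0.2598
d₁ = [ln(372/368) + (0.066 + 0.3²/2)·0.75] / 0.2598 = [0.0108 + 0.0833] / 0.2598 = 0.3620 → 0.36
√T = √0.75 = 0.8660
φ(d₁) = φ(0.36) = 0.3739
vega = S·φ(d₁)·√T = 372·0.3739·0.8660 = 120.4526

120.45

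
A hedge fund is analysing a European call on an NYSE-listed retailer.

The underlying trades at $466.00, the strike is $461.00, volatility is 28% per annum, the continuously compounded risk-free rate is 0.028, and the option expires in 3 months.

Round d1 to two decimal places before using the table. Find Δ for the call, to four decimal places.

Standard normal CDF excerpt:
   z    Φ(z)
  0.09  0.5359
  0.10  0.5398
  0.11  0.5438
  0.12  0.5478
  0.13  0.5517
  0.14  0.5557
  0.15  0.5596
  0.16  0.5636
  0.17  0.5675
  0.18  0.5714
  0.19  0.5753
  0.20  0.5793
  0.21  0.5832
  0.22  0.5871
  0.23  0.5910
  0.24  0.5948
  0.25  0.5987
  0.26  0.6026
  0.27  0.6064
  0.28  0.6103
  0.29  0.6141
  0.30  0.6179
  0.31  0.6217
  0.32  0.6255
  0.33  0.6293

T = 0.25;  σ√T = 0.1400
d₁ = [ln(466/461) + (0.028 + ½·0.28²)·0.25] / (σ√T) = (0.0108 + 0.0168) / 0.1400 = 0.1971 which rounds to 0.20
N(d₁) = N(0.20) = 0.5793
Δ_call = N(d₁) = 0.5793

0.5793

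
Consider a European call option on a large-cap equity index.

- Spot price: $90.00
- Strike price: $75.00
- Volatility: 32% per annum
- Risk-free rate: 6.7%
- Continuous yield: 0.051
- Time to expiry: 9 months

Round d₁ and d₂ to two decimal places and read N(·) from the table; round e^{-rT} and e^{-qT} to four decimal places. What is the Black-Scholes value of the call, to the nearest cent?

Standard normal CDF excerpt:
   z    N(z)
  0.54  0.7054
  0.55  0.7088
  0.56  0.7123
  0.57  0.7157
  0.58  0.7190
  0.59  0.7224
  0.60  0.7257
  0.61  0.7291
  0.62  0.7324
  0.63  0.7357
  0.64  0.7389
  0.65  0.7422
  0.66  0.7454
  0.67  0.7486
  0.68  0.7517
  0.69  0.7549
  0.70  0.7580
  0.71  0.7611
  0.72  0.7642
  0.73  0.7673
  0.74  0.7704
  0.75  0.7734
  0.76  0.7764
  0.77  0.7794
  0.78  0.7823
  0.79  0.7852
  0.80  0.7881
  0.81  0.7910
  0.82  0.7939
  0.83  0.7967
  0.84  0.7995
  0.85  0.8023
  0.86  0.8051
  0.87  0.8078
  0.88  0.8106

T = 0.75;  σ√T = 0.2771
ln(S/K) + (r − q + σ²/2)T = ln(90/75) + (0.067 − 0.051 + 0.32²/2)·0.75 = 0.1823 + 0.0504 = 0.2327
d₁ = 0.2327 / 0.2771 = 0.8398 → 0.84
d₂ = d₁ − σ√T = 0.8398 − 0.2771 = 0.5626 → 0.56
exp(−qT) = exp(−0.051·0.75) = 0.9625;  exp(−rT) = exp(−0.067·0.75) = 0.9510
N(d₁) = N(0.84) = 0.7995;  N(d₂) = N(0.56) = 0.7123
C = 90·0.9625·0.7995 − 75·0.9510·0.7123 = 69.2567 − 50.8048 = 18.4519

$18.45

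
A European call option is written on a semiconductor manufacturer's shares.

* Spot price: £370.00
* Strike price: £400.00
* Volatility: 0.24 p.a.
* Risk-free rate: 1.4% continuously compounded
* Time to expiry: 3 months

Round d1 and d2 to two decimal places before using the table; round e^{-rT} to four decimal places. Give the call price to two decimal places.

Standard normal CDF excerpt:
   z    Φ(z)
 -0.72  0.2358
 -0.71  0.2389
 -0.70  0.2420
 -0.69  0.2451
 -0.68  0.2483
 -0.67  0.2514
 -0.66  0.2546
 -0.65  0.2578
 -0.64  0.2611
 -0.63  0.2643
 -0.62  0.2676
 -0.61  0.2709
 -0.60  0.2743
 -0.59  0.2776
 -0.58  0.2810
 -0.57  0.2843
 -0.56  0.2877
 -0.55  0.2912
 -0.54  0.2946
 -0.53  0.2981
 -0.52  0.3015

£7.48

σ√T = 0.24 × 0.5000 = 0.1200
d₁ = [ln(370/400) + (0.014 + 0.24²/2)·0.25] / 0.1200 = [-0.0780 + 0.0107] / 0.1200 = -0.5605 ⇒ -0.56
d₂ = d₁ − σ√T = -0.5605 − 0.1200 = -0.6805 ⇒ -0.68
exp(−rT) = exp(−0.014·0.25) = 0.9965
C = 370·N(-0.56) − 400·0.9965·N(-0.68) = 370·0.2877 − 400·0.9965·0.2483 = 106.4490 − 98.9724 = 7.4766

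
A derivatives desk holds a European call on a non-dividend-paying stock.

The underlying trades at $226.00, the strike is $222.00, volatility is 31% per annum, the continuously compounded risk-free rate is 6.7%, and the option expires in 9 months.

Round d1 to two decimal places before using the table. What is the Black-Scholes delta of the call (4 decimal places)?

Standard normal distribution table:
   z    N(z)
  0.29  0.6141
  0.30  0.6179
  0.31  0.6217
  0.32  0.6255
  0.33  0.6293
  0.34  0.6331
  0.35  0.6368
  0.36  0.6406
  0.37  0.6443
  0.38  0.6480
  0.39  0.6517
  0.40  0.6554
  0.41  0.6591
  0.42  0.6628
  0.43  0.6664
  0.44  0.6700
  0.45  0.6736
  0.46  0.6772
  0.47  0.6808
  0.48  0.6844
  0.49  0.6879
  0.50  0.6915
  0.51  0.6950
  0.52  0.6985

σ√T = 0.31 × 0.8660 = 0.2685
d₁ = [ln(226/222) + (0.067 + ½·0.31²)·0.75] / (σ√T) = (0.0179 + 0.0863) / 0.2685 = 0.3879 ≈ 0.39
N(d₁) = N(0.39) = 0.6517
Δ_call = N(d₁) = 0.6517

0.6517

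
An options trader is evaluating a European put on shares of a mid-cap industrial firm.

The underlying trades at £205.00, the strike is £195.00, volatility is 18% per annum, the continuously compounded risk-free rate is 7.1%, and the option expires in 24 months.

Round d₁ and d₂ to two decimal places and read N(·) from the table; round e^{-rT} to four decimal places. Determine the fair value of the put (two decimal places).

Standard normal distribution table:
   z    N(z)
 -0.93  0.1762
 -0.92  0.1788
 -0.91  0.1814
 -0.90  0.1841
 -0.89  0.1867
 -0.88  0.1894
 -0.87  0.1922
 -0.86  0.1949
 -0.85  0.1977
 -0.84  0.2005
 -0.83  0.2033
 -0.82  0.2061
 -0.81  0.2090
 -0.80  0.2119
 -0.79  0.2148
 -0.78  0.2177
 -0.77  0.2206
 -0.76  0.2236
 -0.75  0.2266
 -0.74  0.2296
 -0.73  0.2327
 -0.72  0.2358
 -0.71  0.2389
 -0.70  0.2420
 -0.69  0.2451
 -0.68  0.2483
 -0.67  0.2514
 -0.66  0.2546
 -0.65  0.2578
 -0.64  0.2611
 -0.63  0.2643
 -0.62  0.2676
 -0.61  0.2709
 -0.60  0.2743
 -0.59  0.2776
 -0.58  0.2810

σ√T = 0.18·√2 = 0.2546
d₁ = [ln(205/195) + (0.071 + ½·0.18²)·2] / (σ√T) = (0.0500 + 0.1744) / 0.2546 = 0.8816 → 0.88
d₂ = 0.8816 − 0.2546 = 0.6270 → 0.63
exp(−rT) = exp(−0.071·2) = 0.8676
N(−d₂) = N(-0.63) = 0.2643;  N(−d₁) = N(-0.88) = 0.1894
P = 195·0.8676·0.2643 − 205·0.1894 = 44.7148 − 38.8270 = 5.8878

£5.89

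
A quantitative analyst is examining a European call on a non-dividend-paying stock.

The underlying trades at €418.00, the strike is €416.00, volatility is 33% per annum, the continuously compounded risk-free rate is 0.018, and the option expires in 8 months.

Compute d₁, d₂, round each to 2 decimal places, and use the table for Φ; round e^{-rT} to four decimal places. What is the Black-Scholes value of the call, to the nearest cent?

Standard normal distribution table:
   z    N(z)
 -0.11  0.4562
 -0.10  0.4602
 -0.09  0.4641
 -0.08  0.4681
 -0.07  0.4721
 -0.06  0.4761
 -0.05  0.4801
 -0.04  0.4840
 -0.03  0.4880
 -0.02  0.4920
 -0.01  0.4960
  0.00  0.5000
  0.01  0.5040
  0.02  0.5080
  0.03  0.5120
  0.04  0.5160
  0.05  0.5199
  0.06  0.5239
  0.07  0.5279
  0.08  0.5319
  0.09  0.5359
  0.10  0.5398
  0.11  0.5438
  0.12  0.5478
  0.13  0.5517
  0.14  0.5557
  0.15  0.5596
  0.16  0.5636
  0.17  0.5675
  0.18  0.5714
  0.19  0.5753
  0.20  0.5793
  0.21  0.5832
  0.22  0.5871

σ√T = 0.33·√0.6667 = 0.2694
d₁ = [ln(418/416) + (0.018 + 0.33²/2)·0.6667] / 0.2694 = [0.0048 + 0.0483] / 0.2694 = 0.1971 which rounds to 0.20
d₂ = d₁ − σ√T = 0.1971 − 0.2694 = -0.0724 which rounds to -0.07
exp(−rT) = exp(−0.018·0.6667) = 0.9881
N(d₁) = N(0.20) = 0.5793;  N(d₂) = N(-0.07) = 0.4721
C = 418·0.5793 − 416·0.9881·0.4721 = 242.1474 − 194.0565 = 48.0909

€48.09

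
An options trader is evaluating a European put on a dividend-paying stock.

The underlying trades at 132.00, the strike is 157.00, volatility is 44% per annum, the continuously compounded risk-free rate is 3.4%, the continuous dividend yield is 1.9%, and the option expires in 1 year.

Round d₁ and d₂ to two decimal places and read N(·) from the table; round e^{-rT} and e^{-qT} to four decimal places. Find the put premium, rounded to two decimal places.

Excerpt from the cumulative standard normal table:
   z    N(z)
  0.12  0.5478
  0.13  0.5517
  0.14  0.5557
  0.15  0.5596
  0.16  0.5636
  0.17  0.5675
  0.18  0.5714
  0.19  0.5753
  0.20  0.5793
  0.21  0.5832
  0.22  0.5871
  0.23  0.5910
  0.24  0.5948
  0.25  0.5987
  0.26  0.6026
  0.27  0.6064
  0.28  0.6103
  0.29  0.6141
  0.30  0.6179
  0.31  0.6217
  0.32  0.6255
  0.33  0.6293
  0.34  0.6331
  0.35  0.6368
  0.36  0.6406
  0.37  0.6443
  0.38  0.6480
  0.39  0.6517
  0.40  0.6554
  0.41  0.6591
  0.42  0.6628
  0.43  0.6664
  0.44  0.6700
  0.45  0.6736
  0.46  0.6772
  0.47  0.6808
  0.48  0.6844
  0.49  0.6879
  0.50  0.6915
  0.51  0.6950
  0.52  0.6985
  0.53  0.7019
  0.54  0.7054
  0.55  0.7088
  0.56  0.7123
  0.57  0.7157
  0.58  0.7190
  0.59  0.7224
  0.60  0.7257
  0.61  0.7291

σ√T = 0.44 × 1.0000 = 0.4400
d₁ = [ln(132/157) + (0.034 − 0.019 + 0.44²/2)·1] / 0.4400 = [-0.1734 + 0.1118] / 0.4400 = -0.1401 ≈ -0.14
d₂ = d₁ − σ√T = -0.1401 − 0.4400 = -0.5801 ≈ -0.58
exp(−qT) = exp(−0.019·1) = 0.9812;  exp(−rT) = exp(−0.034·1) = 0.9666
N(−d₂) = N(0.58) = 0.7190;  N(−d₁) = N(0.14) = 0.5557
P = 157·0.9666·0.7190 − 132·0.9812·0.5557 = 109.1127 − 71.9734 = 37.1393

37.14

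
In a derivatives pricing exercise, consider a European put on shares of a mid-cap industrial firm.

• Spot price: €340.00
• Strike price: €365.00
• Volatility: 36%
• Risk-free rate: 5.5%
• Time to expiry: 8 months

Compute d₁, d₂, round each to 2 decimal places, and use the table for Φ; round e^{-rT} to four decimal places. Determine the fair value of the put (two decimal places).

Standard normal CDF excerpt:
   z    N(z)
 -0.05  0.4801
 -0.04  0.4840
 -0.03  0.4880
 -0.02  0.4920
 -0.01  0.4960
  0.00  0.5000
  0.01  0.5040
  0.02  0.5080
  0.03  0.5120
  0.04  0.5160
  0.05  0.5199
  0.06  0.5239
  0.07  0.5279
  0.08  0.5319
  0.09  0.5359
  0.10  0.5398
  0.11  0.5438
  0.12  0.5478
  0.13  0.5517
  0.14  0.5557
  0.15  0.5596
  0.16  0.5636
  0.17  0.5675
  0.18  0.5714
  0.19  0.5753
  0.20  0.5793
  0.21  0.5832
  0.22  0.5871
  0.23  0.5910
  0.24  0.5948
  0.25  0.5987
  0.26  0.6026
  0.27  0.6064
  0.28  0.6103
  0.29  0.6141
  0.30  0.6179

€46.11

T = 0.6667;  σ√T = 0.2939
d₁ = [ln(340/365) + (0.055 + 0.36²/2)·0.6667] / 0.2939 = [-0.0710 + 0.0799] / 0.2939 = 0.0303 → 0.03
d₂ = d₁ − σ√T = 0.0303 − 0.2939 = -0.2636 → -0.26
e^(−rT) = e^(−0.055·0.6667) = 0.9640
N(−d₂) = N(0.26) = 0.6026;  N(−d₁) = N(-0.03) = 0.4880
P = 365·0.9640·0.6026 − 340·0.4880 = 212.0308 − 165.9200 = 46.1108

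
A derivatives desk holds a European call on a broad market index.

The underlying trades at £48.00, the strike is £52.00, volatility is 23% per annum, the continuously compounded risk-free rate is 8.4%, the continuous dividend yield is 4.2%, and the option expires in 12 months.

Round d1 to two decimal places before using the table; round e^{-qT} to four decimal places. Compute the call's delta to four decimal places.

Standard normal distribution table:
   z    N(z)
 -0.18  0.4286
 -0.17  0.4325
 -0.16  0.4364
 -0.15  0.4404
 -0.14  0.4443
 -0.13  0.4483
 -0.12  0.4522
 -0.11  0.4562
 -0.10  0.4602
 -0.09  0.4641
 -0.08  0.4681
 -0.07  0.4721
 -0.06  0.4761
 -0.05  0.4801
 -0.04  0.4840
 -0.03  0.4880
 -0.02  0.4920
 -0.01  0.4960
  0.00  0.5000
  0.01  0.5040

T = 1;  σ√T = 0.2300
d₁ = [ln(48/52) + (0.084 − 0.042 + 0.23²/2)·1] / 0.2300 = [-0.0800 + 0.0685] / 0.2300 = -0.0504 which rounds to -0.05
N(d₁) = N(-0.05) = 0.4801
Δ_call = e^(−qT)·N(d₁) = 0.9589·0.4801 = 0.4604

0.4604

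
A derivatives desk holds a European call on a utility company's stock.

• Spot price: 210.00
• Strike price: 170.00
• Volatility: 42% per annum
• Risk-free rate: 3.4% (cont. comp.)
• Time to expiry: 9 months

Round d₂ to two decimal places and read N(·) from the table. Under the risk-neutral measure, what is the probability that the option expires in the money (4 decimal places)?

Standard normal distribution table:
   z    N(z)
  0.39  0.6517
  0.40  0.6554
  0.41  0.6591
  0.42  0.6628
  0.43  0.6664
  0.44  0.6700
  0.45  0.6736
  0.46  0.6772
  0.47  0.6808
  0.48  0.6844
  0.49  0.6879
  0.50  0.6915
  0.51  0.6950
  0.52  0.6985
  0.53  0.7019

T = 0.75;  σ√T = 0.3637
d₁ = [ln(210/170) + (0.034 + 0.42²/2)·0.75] / 0.3637 = [0.2113 + 0.0916] / 0.3637 = 0.8329 → 0.83
d₂ = d₁ − σ√T = 0.8329 − 0.3637 = 0.4692 → 0.47
Pr(exercise) under Q = N(d₂) = 0.6808

0.6808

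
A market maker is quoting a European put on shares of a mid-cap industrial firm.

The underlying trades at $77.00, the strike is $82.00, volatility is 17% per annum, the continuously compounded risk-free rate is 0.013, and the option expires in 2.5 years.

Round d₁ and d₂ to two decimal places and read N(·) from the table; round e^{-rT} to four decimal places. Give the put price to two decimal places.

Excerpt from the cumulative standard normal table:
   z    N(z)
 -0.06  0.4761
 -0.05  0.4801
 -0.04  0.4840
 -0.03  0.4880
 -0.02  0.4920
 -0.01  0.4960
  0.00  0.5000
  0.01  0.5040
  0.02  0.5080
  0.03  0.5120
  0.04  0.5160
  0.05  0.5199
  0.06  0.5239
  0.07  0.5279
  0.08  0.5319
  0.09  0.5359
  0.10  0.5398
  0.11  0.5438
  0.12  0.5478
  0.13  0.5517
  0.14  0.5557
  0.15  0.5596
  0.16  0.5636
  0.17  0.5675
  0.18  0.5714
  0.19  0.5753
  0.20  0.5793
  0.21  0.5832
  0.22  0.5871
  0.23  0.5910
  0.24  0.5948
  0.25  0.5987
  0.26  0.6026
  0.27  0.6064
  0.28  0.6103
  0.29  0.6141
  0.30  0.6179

σ√T = 0.17 × 1.5811 = 0.2688
d₁ = [ln(77/82) + (0.013 + ½·0.17²)·2.5] / (σ√T) = (-0.0629 + 0.0686) / 0.2688 = 0.0212 which rounds to 0.02
d₂ = 0.0212 − 0.2688 = -0.2475 which rounds to -0.25
e^(−rT) = e^(−0.013·2.5) = 0.9680
N(−d₂) = N(0.25) = 0.5987;  N(−d₁) = N(-0.02) = 0.4920
P = 82·0.9680·0.5987 − 77·0.4920 = 47.5224 − 37.8840 = 9.6384

$9.64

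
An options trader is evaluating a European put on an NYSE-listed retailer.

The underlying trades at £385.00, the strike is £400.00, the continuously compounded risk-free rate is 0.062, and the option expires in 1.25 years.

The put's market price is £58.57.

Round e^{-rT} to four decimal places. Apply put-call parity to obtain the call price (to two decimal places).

e^(−rT) = e^(−0.062·1.25) = 0.9254
Put-call parity: C − P = S − K·e^(−rT) = 385 − 400·0.9254 = 385 − 370.1600 = 14.8400
C = P + (C − P) = 58.57 + (14.8400) = 73.4100

£73.41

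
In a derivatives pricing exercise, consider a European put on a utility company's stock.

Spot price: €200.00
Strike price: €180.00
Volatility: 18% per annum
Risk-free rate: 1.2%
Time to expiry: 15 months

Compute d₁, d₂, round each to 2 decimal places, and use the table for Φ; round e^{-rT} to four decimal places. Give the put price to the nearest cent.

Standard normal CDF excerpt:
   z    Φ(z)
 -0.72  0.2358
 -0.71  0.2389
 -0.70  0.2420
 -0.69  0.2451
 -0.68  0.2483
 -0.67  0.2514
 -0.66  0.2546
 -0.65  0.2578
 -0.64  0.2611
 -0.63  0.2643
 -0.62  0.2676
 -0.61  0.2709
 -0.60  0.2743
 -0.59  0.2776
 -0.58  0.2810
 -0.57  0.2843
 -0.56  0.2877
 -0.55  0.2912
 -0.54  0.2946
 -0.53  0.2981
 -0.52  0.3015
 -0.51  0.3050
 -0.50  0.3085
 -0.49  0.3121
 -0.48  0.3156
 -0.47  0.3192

σ√T = 0.18·√1.25 = 0.2012
d₁ = [ln(200/180) + (0.012 + 0.18²/2)·1.25] / 0.2012 = [0.1054 + 0.0352] / 0.2012 = 0.6987 which rounds to 0.70
d₂ = d₁ − σ√T = 0.6987 − 0.2012 = 0.4975 which rounds to 0.50
exp(−rT) = exp(−0.012·1.25) = 0.9851
N(−d₂) = N(-0.50) = 0.3085;  N(−d₁) = N(-0.70) = 0.2420
P = 180·0.9851·0.3085 − 200·0.2420 = 54.7026 − 48.4000 = 6.3026

€6.30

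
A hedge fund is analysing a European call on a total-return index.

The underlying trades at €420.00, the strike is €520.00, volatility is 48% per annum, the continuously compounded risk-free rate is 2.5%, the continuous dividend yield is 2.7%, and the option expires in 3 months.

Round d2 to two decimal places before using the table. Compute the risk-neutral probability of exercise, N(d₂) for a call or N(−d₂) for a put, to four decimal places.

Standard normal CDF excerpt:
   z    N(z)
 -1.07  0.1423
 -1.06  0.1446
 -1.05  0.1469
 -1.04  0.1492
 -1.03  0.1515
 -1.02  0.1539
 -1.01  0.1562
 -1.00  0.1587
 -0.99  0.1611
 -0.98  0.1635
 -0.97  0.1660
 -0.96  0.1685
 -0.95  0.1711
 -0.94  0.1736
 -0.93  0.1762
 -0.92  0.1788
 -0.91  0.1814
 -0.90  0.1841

T = 0.25;  σ√T = 0.2400
d₁ = [ln(420/520) + (0.025 − 0.027 + 0.48²/2)·0.25] / 0.2400 = [-0.2136 + 0.0283] / 0.2400 = -0.7720 which rounds to -0.77
d₂ = d₁ − σ√T = -0.7720 − 0.2400 = -1.0120 which rounds to -1.01
Risk-neutral Pr[S_T > K] = N(d₂) = N(-1.01) = 0.1562

0.1562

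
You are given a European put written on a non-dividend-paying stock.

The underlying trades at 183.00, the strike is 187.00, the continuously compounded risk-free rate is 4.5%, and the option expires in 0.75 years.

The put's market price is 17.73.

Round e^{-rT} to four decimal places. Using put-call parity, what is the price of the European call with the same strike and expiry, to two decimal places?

e^(−rT) = e^(−0.045·0.75) = 0.9668
Put-call parity: C − P = S − K·e^(−rT) = 183 − 187·0.9668 = 183 − 180.7916 = 2.2084
C = P + (C − P) = 17.73 + (2.2084) = 19.9384

19.94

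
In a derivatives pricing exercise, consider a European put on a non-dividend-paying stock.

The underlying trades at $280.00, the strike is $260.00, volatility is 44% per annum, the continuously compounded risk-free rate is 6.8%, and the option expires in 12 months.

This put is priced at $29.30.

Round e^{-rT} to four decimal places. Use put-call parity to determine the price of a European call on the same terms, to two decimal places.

e^(−rT) = e^(−0.068·1) = 0.9343
Put-call parity: C − P = S − K·e^(−rT) = 280 − 260·0.9343 = 280 − 242.9180 = 37.0820
C = P + (C − P) = 29.30 + (37.0820) = 66.3820

$66.38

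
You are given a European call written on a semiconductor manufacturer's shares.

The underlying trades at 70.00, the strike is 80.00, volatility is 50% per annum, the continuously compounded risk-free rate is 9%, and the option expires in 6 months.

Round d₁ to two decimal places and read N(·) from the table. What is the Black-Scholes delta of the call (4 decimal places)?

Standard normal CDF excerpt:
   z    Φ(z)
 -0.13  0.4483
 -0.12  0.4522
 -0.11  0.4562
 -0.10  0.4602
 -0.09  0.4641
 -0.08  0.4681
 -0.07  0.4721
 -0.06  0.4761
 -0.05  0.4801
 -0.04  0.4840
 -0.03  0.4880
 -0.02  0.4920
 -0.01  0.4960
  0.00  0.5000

T = 0.5;  σ√T = 0.3536
d₁ = [ln(70/80) + (0.09 + ½·0.5²)·0.5] / (σ√T) = (-0.1335 + 0.1075) / 0.3536 = -0.0736 ≈ -0.07
N(d₁) = N(-0.07) = 0.4721
Δ_call = N(d₁) = 0.4721

0.4721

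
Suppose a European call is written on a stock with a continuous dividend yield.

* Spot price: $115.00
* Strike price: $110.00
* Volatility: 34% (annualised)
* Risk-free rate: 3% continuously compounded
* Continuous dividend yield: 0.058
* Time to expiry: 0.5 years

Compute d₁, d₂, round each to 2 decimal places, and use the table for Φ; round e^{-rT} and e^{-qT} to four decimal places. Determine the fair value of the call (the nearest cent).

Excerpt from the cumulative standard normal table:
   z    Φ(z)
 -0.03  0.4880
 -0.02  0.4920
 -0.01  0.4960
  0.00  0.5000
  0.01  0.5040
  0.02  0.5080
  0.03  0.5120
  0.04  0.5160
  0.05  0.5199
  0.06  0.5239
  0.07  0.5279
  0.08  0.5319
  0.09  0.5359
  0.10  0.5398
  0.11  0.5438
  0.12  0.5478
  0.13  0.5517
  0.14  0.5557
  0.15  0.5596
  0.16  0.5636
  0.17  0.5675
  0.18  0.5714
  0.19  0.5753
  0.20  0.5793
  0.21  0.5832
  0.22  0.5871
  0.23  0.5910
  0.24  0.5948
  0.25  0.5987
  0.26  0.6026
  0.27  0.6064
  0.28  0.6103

σ√T = 0.34·√0.5 = 0.2404
d₁ = [ln(115/110) + (0.03 − 0.058 + ½·0.34²)·0.5] / (σ√T) = (0.0445 + 0.0149) / 0.2404 = 0.2469 ⇒ 0.25
d₂ = 0.2469 − 0.2404 = 0.0065 ⇒ 0.01
e^(−qT) = e^(−0.058·0.5) = 0.9714;  e^(−rT) = e^(−0.03·0.5) = 0.9851
C = 115·0.9714·N(0.25) − 110·0.9851·N(0.01) = 115·0.9714·0.5987 − 110·0.9851·0.5040 = 66.8814 − 54.6139 = 12.2674

$12.27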